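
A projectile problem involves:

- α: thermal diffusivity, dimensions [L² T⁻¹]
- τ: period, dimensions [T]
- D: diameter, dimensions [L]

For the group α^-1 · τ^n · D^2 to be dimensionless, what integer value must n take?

-1

Balance the T exponent: (1)·n from τ, plus −(-1) + 2·(0) = 1 from the rest, must sum to zero.
n + 1 = 0, so n = -1.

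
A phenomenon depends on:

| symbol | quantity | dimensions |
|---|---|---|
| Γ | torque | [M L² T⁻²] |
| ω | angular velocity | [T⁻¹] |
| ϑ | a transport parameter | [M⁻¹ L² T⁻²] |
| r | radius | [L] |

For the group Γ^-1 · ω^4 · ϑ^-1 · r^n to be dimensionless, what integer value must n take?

Balance the L exponent: (1)·n from r, plus −(2) + 4·(0) − (2) = -4 from the rest, must sum to zero.
n − 4 = 0, so n = 4.

4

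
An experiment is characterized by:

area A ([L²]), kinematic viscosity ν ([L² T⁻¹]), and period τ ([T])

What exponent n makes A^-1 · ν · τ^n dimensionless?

1

Balance the T exponent: (1)·n from τ, plus −(0) + (-1) = -1 from the rest, must sum to zero.
n − 1 = 0, so n = 1.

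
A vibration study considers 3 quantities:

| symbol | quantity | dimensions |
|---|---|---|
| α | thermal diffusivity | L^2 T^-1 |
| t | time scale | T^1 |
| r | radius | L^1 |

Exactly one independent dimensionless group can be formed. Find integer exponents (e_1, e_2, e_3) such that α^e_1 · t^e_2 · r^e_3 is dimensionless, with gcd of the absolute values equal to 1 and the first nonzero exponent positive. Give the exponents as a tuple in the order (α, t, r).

(1, 1, -2)

L: e_1·(2) + e_2·(0) + e_3·(1) = 0
T: e_1·(-1) + e_2·(1) + e_3·(0) = 0
Solving this homogeneous linear system for the smallest-integer solution (first nonzero entry positive) gives (1, 1, -2).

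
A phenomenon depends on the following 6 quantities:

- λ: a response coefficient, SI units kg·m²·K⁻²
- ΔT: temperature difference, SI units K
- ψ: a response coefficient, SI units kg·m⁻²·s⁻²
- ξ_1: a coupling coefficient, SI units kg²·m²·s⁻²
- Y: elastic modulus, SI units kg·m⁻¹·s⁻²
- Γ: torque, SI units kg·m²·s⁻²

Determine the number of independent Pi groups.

There are 6 variables and 4 base dimensions (M, L, T, Θ).
The dimension matrix has rank 4.
Independent dimensionless groups: 6 − 4 = 2.

2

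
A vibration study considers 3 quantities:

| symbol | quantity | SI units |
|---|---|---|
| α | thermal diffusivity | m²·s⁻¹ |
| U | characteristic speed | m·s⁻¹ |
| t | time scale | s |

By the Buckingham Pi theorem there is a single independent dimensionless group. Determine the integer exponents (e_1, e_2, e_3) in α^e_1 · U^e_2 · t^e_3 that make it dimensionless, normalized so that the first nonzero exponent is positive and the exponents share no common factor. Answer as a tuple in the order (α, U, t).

(1, -2, -1)

L: e_1·(2) + e_2·(1) + e_3·(0) = 0
T: e_1·(-1) + e_2·(-1) + e_3·(1) = 0
Solving this homogeneous linear system for the smallest-integer solution (first nonzero entry positive) gives (1, -2, -1).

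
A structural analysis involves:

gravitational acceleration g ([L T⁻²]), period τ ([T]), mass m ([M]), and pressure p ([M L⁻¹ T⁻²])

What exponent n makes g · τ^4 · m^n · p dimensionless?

-1

Balance the M exponent: (1)·n from m, plus (0) + 4·(0) + (1) = 1 from the rest, must sum to zero.
n + 1 = 0, so n = -1.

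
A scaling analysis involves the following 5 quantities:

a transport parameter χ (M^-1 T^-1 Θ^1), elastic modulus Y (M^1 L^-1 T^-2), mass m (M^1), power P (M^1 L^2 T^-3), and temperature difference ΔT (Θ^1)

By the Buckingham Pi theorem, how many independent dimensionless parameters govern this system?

1

There are 5 variables and 4 base dimensions (M, L, T, Θ).
The dimension matrix has rank 4.
Independent dimensionless groups: 5 − 4 = 1.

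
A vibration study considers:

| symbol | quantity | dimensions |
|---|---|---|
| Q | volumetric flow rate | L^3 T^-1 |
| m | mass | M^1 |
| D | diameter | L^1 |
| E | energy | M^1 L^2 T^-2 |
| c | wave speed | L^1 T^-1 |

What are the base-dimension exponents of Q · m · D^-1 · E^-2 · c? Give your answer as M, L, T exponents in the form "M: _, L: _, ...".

M: -1, L: -1, T: 2

Collect each base-dimension exponent across the product:
  M: (0) + (1) − (0) − 2·(1) + (0) = -1
  L: (3) + (0) − (1) − 2·(2) + (1) = -1
  T: (-1) + (0) − (0) − 2·(-2) + (-1) = 2
So the dimensions are [M⁻¹ L⁻¹ T²].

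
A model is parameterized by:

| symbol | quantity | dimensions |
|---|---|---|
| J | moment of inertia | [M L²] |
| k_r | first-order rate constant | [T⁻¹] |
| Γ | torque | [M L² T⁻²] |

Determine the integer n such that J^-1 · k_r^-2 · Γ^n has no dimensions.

Balance the M exponent: (1)·n from Γ, plus −(1) − 2·(0) = -1 from the rest, must sum to zero.
n − 1 = 0, so n = 1.

1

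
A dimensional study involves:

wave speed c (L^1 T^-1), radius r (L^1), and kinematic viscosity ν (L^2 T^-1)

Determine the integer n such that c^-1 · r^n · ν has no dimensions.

-1

Balance the L exponent: (1)·n from r, plus −(1) + (2) = 1 from the rest, must sum to zero.
n + 1 = 0, so n = -1.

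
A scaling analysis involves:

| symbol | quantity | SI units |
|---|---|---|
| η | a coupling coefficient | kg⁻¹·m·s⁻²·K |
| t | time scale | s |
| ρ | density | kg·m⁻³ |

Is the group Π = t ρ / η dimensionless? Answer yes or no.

Sum the exponent of each base dimension across the product:
  M: −[η]_M + [t]_M + [ρ]_M = −(-1) + (0) + (1) = 2
  L: −[η]_L + [t]_L + [ρ]_L = −(1) + (0) + (-3) = -4
  T: −[η]_T + [t]_T + [ρ]_T = −(-2) + (1) + (0) = 3
  Θ: −[η]_Θ + [t]_Θ + [ρ]_Θ = −(1) + (0) + (0) = -1
Net dimensions [M² L⁻⁴ T³ Θ⁻¹] ≠ [1] — not dimensionless.

no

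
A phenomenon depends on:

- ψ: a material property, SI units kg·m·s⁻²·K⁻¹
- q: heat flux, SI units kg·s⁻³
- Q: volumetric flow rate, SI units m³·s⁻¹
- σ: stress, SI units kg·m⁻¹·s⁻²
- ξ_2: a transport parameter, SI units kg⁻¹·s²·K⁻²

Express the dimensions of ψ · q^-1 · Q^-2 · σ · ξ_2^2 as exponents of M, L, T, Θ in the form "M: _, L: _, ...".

Collect each base-dimension exponent across the product:
  M: (1) − (1) − 2·(0) + (1) + 2·(-1) = -1
  L: (1) − (0) − 2·(3) + (-1) + 2·(0) = -6
  T: (-2) − (-3) − 2·(-1) + (-2) + 2·(2) = 5
  Θ: (-1) − (0) − 2·(0) + (0) + 2·(-2) = -5
So the dimensions are [M⁻¹ L⁻⁶ T⁵ Θ⁻⁵].

M: -1, L: -6, T: 5, Θ: -5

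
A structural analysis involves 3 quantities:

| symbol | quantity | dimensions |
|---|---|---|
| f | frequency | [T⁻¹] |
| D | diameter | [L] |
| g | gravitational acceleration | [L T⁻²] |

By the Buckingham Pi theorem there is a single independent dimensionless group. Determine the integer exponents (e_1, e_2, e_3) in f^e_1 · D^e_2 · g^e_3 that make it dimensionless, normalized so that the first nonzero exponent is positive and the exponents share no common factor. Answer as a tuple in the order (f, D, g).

(2, 1, -1)

L: e_1·(0) + e_2·(1) + e_3·(1) = 0
T: e_1·(-1) + e_2·(0) + e_3·(-2) = 0
Solving this homogeneous linear system for the smallest-integer solution (first nonzero entry positive) gives (2, 1, -1).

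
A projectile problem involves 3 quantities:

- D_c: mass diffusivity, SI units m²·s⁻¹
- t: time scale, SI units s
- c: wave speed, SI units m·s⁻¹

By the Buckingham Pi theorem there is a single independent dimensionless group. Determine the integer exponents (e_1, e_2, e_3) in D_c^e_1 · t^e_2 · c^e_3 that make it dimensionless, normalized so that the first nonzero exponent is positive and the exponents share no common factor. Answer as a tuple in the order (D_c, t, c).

L: e_1·(2) + e_2·(0) + e_3·(1) = 0
T: e_1·(-1) + e_2·(1) + e_3·(-1) = 0
Solving this homogeneous linear system for the smallest-integer solution (first nonzero entry positive) gives (1, -1, -2).

(1, -1, -2)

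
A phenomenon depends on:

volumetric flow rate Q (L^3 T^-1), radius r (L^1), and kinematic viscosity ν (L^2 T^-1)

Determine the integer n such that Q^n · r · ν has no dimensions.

-1

Balance the L exponent: (3)·n from Q, plus (1) + (2) = 3 from the rest, must sum to zero.
3n + 3 = 0, so n = -1.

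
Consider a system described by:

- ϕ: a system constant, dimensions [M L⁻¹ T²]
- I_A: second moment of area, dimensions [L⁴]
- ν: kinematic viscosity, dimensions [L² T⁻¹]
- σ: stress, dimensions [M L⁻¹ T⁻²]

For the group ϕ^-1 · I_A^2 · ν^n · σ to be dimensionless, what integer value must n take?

Balance the L exponent: (2)·n from ν, plus −(-1) + 2·(4) + (-1) = 8 from the rest, must sum to zero.
2n + 8 = 0, so n = -4.

-4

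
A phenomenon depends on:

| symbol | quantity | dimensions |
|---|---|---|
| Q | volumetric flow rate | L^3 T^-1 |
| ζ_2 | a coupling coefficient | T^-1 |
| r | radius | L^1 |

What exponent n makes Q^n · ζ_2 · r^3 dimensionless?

Balance the L exponent: (3)·n from Q, plus (0) + 3·(1) = 3 from the rest, must sum to zero.
3n + 3 = 0, so n = -1.

-1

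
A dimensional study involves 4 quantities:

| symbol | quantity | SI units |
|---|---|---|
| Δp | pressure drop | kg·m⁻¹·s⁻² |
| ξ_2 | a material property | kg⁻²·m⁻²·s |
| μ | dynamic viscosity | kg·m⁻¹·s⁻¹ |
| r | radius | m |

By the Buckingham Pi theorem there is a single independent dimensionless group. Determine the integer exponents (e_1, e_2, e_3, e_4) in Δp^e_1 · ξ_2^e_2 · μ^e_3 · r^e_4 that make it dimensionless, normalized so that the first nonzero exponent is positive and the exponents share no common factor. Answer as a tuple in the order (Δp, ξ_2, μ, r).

(1, -1, -3, -4)

M: e_1·(1) + e_2·(-2) + e_3·(1) + e_4·(0) = 0
L: e_1·(-1) + e_2·(-2) + e_3·(-1) + e_4·(1) = 0
T: e_1·(-2) + e_2·(1) + e_3·(-1) + e_4·(0) = 0
Solving this homogeneous linear system for the smallest-integer solution (first nonzero entry positive) gives (1, -1, -3, -4).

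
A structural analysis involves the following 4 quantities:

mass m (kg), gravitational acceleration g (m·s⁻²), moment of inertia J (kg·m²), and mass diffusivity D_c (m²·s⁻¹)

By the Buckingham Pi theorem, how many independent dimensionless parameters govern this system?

There are 4 variables and 3 base dimensions (M, L, T).
The dimension matrix has rank 3.
Independent dimensionless groups: 4 − 3 = 1.

1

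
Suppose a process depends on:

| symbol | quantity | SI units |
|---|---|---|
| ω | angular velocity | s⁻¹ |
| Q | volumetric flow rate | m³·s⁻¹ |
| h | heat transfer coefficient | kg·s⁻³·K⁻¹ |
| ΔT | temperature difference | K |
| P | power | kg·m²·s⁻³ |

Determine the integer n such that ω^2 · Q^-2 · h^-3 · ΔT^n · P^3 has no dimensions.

Balance the Θ exponent: (1)·n from ΔT, plus 2·(0) − 2·(0) − 3·(-1) + 3·(0) = 3 from the rest, must sum to zero.
n + 3 = 0, so n = -3.

-3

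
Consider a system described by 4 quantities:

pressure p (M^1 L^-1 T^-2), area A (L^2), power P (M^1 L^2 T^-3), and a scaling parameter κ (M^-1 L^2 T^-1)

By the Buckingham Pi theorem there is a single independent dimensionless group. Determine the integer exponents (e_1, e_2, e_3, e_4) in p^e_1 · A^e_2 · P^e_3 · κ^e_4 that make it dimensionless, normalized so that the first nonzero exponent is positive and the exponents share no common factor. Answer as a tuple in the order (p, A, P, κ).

M: e_1·(1) + e_2·(0) + e_3·(1) + e_4·(-1) = 0
L: e_1·(-1) + e_2·(2) + e_3·(2) + e_4·(2) = 0
T: e_1·(-2) + e_2·(0) + e_3·(-3) + e_4·(-1) = 0
Solving this homogeneous linear system for the smallest-integer solution (first nonzero entry positive) gives (4, 4, -3, 1).

(4, 4, -3, 1)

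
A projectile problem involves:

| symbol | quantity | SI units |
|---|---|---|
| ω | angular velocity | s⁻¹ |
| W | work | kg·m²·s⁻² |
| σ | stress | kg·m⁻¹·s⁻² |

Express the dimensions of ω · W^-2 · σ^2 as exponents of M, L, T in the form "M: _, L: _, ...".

Collect each base-dimension exponent across the product:
  M: (0) − 2·(1) + 2·(1) = 0
  L: (0) − 2·(2) + 2·(-1) = -6
  T: (-1) − 2·(-2) + 2·(-2) = -1
So the dimensions are [L⁻⁶ T⁻¹].

M: 0, L: -6, T: -1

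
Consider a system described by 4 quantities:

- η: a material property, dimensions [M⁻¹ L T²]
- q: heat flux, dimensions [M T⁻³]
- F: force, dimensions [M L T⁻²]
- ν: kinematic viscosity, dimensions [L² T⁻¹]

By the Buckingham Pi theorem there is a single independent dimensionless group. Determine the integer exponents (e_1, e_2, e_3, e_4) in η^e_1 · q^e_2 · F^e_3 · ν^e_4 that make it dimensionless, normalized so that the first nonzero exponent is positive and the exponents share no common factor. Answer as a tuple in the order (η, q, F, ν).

M: e_1·(-1) + e_2·(1) + e_3·(1) + e_4·(0) = 0
L: e_1·(1) + e_2·(0) + e_3·(1) + e_4·(2) = 0
T: e_1·(2) + e_2·(-3) + e_3·(-2) + e_4·(-1) = 0
Solving this homogeneous linear system for the smallest-integer solution (first nonzero entry positive) gives (3, 2, 1, -2).

(3, 2, 1, -2)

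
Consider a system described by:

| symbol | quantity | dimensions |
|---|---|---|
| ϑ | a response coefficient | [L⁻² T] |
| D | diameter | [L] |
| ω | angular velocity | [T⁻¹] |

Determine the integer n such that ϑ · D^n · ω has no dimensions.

Balance the L exponent: (1)·n from D, plus (-2) + (0) = -2 from the rest, must sum to zero.
n − 2 = 0, so n = 2.

2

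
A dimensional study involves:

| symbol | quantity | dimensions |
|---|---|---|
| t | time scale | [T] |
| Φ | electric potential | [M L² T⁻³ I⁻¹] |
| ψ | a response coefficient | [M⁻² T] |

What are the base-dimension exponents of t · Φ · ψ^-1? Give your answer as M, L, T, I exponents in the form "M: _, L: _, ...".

M: 3, L: 2, T: -3, I: -1

Collect each base-dimension exponent across the product:
  M: (0) + (1) − (-2) = 3
  L: (0) + (2) − (0) = 2
  T: (1) + (-3) − (1) = -3
  I: (0) + (-1) − (0) = -1
So the dimensions are [M³ L² T⁻³ I⁻¹].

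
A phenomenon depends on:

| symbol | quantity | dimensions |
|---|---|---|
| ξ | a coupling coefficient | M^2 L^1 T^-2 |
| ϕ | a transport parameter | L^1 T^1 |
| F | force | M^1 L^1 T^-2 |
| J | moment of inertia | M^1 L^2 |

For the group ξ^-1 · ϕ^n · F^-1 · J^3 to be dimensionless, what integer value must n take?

Balance the L exponent: (1)·n from ϕ, plus −(1) − (1) + 3·(2) = 4 from the rest, must sum to zero.
n + 4 = 0, so n = -4.

-4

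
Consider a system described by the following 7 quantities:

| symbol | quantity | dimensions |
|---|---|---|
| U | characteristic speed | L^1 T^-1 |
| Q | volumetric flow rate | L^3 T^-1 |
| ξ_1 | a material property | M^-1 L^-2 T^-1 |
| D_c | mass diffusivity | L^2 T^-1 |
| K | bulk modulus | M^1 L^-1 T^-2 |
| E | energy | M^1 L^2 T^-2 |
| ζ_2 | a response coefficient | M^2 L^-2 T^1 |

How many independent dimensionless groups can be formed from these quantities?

There are 7 variables and 3 base dimensions (M, L, T).
The dimension matrix has rank 3.
Independent dimensionless groups: 7 − 3 = 4.

4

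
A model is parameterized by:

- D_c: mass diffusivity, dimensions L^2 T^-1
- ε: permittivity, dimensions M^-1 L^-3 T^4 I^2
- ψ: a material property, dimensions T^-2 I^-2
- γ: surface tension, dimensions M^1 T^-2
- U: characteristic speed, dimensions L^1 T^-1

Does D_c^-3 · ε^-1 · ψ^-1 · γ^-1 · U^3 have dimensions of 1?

Sum the exponent of each base dimension across the product:
  M: −3·[D_c]_M − [ε]_M − [ψ]_M − [γ]_M + 3·[U]_M = −3·(0) − (-1) − (0) − (1) + 3·(0) = 0
  L: −3·[D_c]_L − [ε]_L − [ψ]_L − [γ]_L + 3·[U]_L = −3·(2) − (-3) − (0) − (0) + 3·(1) = 0
  T: −3·[D_c]_T − [ε]_T − [ψ]_T − [γ]_T + 3·[U]_T = −3·(-1) − (4) − (-2) − (-2) + 3·(-1) = 0
  I: −3·[D_c]_I − [ε]_I − [ψ]_I − [γ]_I + 3·[U]_I = −3·(0) − (2) − (-2) − (0) + 3·(0) = 0
All base exponents vanish — dimensionless.

yes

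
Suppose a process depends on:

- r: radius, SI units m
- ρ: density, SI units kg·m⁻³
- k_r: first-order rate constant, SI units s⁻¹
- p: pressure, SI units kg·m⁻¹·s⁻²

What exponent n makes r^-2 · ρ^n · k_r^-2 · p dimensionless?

-1

Balance the M exponent: (1)·n from ρ, plus −2·(0) − 2·(0) + (1) = 1 from the rest, must sum to zero.
n + 1 = 0, so n = -1.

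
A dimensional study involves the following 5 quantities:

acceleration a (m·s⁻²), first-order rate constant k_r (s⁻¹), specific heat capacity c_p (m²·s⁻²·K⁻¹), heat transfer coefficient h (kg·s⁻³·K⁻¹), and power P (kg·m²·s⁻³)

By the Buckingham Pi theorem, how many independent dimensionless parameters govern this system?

1

There are 5 variables and 4 base dimensions (M, L, T, Θ).
The dimension matrix has rank 4.
Independent dimensionless groups: 5 − 4 = 1.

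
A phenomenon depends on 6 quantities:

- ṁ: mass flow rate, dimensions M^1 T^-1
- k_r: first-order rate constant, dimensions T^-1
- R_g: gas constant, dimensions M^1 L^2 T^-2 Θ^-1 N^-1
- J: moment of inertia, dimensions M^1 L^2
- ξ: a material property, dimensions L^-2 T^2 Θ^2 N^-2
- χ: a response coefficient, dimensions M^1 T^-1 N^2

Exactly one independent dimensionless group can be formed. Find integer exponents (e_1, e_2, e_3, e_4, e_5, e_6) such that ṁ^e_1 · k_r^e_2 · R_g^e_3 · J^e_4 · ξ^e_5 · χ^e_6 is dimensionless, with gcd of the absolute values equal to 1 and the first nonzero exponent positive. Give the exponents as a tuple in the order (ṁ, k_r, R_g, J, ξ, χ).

(3, 1, -2, 1, -1, -2)

M: e_1·(1) + e_2·(0) + e_3·(1) + e_4·(1) + e_5·(0) + e_6·(1) = 0
L: e_1·(0) + e_2·(0) + e_3·(2) + e_4·(2) + e_5·(-2) + e_6·(0) = 0
T: e_1·(-1) + e_2·(-1) + e_3·(-2) + e_4·(0) + e_5·(2) + e_6·(-1) = 0
Θ: e_1·(0) + e_2·(0) + e_3·(-1) + e_4·(0) + e_5·(2) + e_6·(0) = 0
N: e_1·(0) + e_2·(0) + e_3·(-1) + e_4·(0) + e_5·(-2) + e_6·(2) = 0
Solving this homogeneous linear system for the smallest-integer solution (first nonzero entry positive) gives (3, 1, -2, 1, -1, -2).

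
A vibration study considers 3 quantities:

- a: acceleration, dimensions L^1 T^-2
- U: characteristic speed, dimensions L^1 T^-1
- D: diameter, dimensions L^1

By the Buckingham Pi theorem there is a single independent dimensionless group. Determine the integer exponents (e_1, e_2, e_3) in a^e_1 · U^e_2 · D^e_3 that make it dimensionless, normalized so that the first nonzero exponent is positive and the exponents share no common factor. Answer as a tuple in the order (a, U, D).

L: e_1·(1) + e_2·(1) + e_3·(1) = 0
T: e_1·(-2) + e_2·(-1) + e_3·(0) = 0
Solving this homogeneous linear system for the smallest-integer solution (first nonzero entry positive) gives (1, -2, 1).

(1, -2, 1)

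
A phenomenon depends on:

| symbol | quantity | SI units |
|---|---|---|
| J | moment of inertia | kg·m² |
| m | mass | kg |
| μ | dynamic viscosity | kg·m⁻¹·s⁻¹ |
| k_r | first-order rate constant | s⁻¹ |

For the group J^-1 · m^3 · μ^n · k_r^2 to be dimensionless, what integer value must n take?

Balance the M exponent: (1)·n from μ, plus −(1) + 3·(1) + 2·(0) = 2 from the rest, must sum to zero.
n + 2 = 0, so n = -2.

-2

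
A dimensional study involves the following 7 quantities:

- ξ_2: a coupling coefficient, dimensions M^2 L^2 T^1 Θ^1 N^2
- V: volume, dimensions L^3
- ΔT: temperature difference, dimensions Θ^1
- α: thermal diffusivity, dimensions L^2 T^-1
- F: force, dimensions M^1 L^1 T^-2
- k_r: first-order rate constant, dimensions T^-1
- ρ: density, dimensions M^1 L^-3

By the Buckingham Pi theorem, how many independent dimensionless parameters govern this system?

There are 7 variables and 5 base dimensions (M, L, T, Θ, N).
The dimension matrix has rank 5.
Independent dimensionless groups: 7 − 5 = 2.

2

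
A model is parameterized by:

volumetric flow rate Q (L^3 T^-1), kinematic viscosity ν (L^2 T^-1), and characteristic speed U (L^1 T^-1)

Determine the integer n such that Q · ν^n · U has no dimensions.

-2

Balance the L exponent: (2)·n from ν, plus (3) + (1) = 4 from the rest, must sum to zero.
2n + 4 = 0, so n = -2.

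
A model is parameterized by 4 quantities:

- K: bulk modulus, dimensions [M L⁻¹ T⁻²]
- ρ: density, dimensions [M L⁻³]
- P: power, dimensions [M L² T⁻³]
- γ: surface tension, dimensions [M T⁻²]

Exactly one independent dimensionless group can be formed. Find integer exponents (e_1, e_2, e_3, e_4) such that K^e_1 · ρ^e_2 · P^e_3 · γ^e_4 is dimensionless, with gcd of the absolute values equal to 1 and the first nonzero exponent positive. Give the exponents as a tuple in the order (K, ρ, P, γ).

(1, 1, 2, -4)

M: e_1·(1) + e_2·(1) + e_3·(1) + e_4·(1) = 0
L: e_1·(-1) + e_2·(-3) + e_3·(2) + e_4·(0) = 0
T: e_1·(-2) + e_2·(0) + e_3·(-3) + e_4·(-2) = 0
Solving this homogeneous linear system for the smallest-integer solution (first nonzero entry positive) gives (1, 1, 2, -4).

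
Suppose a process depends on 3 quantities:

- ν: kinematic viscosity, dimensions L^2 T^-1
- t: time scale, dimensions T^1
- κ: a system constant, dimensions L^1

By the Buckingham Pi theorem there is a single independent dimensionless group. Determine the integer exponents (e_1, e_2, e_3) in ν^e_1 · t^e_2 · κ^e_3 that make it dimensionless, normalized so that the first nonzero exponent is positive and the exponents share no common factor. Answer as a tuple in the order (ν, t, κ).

L: e_1·(2) + e_2·(0) + e_3·(1) = 0
T: e_1·(-1) + e_2·(1) + e_3·(0) = 0
Solving this homogeneous linear system for the smallest-integer solution (first nonzero entry positive) gives (1, 1, -2).

(1, 1, -2)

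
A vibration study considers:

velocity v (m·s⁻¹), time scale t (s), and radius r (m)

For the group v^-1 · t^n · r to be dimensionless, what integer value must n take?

-1

Balance the T exponent: (1)·n from t, plus −(-1) + (0) = 1 from the rest, must sum to zero.
n + 1 = 0, so n = -1.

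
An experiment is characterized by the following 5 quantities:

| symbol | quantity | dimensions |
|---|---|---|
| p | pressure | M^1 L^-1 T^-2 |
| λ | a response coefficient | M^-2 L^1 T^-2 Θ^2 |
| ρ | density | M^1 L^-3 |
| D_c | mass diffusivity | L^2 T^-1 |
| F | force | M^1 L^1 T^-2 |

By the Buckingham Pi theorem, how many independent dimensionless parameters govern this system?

There are 5 variables and 4 base dimensions (M, L, T, Θ).
The dimension matrix has rank 4.
Independent dimensionless groups: 5 − 4 = 1.

1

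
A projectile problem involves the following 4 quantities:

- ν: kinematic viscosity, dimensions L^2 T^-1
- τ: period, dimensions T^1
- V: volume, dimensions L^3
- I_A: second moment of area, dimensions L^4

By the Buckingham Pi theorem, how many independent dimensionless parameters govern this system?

There are 4 variables and 2 base dimensions (L, T).
The dimension matrix has rank 2.
Independent dimensionless groups: 4 − 2 = 2.

2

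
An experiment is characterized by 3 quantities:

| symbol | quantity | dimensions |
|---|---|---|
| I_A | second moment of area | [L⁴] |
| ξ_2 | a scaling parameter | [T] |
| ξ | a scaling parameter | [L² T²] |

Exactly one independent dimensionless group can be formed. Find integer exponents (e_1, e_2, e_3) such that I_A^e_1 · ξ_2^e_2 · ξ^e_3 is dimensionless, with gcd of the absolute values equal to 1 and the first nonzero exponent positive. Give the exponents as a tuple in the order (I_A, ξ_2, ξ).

(1, 4, -2)

L: e_1·(4) + e_2·(0) + e_3·(2) = 0
T: e_1·(0) + e_2·(1) + e_3·(2) = 0
Solving this homogeneous linear system for the smallest-integer solution (first nonzero entry positive) gives (1, 4, -2).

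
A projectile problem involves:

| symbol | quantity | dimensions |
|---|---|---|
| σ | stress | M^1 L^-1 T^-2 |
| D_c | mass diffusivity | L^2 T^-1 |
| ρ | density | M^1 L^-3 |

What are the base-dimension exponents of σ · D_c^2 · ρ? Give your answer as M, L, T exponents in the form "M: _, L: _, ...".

Collect each base-dimension exponent across the product:
  M: (1) + 2·(0) + (1) = 2
  L: (-1) + 2·(2) + (-3) = 0
  T: (-2) + 2·(-1) + (0) = -4
So the dimensions are [M² T⁻⁴].

M: 2, L: 0, T: -4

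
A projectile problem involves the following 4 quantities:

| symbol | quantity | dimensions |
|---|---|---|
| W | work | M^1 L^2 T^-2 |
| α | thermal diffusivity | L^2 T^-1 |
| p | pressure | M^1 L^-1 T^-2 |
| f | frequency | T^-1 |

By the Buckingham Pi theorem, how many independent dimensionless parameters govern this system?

There are 4 variables and 3 base dimensions (M, L, T).
The dimension matrix has rank 3.
Independent dimensionless groups: 4 − 3 = 1.

1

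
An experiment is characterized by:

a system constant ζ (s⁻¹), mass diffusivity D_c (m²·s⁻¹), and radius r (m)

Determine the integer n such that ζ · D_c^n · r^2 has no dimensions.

Balance the L exponent: (2)·n from D_c, plus (0) + 2·(1) = 2 from the rest, must sum to zero.
2n + 2 = 0, so n = -1.

-1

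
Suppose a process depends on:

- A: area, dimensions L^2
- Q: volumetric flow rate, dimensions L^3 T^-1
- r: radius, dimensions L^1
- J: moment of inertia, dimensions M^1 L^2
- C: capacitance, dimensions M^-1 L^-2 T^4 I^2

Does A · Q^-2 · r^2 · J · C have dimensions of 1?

no

Sum the exponent of each base dimension across the product:
  M: [A]_M − 2·[Q]_M + 2·[r]_M + [J]_M + [C]_M = (0) − 2·(0) + 2·(0) + (1) + (-1) = 0
  L: [A]_L − 2·[Q]_L + 2·[r]_L + [J]_L + [C]_L = (2) − 2·(3) + 2·(1) + (2) + (-2) = -2
  T: [A]_T − 2·[Q]_T + 2·[r]_T + [J]_T + [C]_T = (0) − 2·(-1) + 2·(0) + (0) + (4) = 6
  I: [A]_I − 2·[Q]_I + 2·[r]_I + [J]_I + [C]_I = (0) − 2·(0) + 2·(0) + (0) + (2) = 2
Net dimensions [L⁻² T⁶ I²] ≠ [1] — not dimensionless.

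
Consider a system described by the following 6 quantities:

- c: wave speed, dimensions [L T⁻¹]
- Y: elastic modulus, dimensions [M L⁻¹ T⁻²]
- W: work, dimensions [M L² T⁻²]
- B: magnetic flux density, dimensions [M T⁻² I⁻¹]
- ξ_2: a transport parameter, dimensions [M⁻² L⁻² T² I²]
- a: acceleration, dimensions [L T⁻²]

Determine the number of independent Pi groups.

2

There are 6 variables and 4 base dimensions (M, L, T, I).
The dimension matrix has rank 4.
Independent dimensionless groups: 6 − 4 = 2.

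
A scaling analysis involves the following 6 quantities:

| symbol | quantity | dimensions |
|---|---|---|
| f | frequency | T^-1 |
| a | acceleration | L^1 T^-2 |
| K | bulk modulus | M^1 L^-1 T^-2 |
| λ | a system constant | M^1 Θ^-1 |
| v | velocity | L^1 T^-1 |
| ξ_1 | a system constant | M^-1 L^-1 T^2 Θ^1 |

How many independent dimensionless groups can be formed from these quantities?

2

There are 6 variables and 4 base dimensions (M, L, T, Θ).
The dimension matrix has rank 4.
Independent dimensionless groups: 6 − 4 = 2.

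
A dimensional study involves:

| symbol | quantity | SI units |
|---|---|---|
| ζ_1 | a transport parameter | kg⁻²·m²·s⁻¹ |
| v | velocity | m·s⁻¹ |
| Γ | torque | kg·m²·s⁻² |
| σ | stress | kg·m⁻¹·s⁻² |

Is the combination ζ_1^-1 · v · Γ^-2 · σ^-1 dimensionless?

Sum the exponent of each base dimension across the product:
  M: −[ζ_1]_M + [v]_M − 2·[Γ]_M − [σ]_M = −(-2) + (0) − 2·(1) − (1) = -1
  L: −[ζ_1]_L + [v]_L − 2·[Γ]_L − [σ]_L = −(2) + (1) − 2·(2) − (-1) = -4
  T: −[ζ_1]_T + [v]_T − 2·[Γ]_T − [σ]_T = −(-1) + (-1) − 2·(-2) − (-2) = 6
Net dimensions [M⁻¹ L⁻⁴ T⁶] ≠ [1] — not dimensionless.

no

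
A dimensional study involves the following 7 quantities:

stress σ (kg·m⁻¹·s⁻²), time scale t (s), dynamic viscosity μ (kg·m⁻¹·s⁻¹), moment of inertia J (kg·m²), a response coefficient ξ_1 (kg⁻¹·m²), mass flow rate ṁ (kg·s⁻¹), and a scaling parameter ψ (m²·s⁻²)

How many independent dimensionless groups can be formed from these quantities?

There are 7 variables and 3 base dimensions (M, L, T).
The dimension matrix has rank 3.
Independent dimensionless groups: 7 − 3 = 4.

4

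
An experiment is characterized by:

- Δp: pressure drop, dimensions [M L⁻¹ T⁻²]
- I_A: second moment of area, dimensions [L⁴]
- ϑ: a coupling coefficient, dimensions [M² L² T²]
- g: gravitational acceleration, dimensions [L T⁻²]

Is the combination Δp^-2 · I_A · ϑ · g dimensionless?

no

Sum the exponent of each base dimension across the product:
  M: −2·[Δp]_M + [I_A]_M + [ϑ]_M + [g]_M = −2·(1) + (0) + (2) + (0) = 0
  L: −2·[Δp]_L + [I_A]_L + [ϑ]_L + [g]_L = −2·(-1) + (4) + (2) + (1) = 9
  T: −2·[Δp]_T + [I_A]_T + [ϑ]_T + [g]_T = −2·(-2) + (0) + (2) + (-2) = 4
Net dimensions [L⁹ T⁴] ≠ [1] — not dimensionless.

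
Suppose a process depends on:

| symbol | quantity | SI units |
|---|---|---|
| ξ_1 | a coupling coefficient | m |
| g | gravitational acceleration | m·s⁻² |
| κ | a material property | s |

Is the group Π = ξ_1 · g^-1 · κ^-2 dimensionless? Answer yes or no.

yes

Sum the exponent of each base dimension across the product:
  L: [ξ_1]_L − [g]_L − 2·[κ]_L = (1) − (1) − 2·(0) = 0
  T: [ξ_1]_T − [g]_T − 2·[κ]_T = (0) − (-2) − 2·(1) = 0
All base exponents vanish — dimensionless.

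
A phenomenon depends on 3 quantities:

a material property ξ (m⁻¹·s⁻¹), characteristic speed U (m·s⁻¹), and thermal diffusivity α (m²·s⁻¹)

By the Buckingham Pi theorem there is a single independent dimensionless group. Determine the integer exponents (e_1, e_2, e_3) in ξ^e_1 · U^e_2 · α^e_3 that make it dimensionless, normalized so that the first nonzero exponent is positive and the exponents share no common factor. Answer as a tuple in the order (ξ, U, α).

(1, -3, 2)

L: e_1·(-1) + e_2·(1) + e_3·(2) = 0
T: e_1·(-1) + e_2·(-1) + e_3·(-1) = 0
Solving this homogeneous linear system for the smallest-integer solution (first nonzero entry positive) gives (1, -3, 2).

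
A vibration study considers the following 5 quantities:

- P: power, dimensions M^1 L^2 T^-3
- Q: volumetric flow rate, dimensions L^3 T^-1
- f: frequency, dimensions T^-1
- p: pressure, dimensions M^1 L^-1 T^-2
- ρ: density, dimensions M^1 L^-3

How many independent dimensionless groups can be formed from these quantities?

2

There are 5 variables and 3 base dimensions (M, L, T).
The dimension matrix has rank 3.
Independent dimensionless groups: 5 − 3 = 2.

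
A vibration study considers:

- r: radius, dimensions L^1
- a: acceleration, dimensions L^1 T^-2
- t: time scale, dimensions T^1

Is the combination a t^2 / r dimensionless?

Sum the exponent of each base dimension across the product:
  L: −[r]_L + [a]_L + 2·[t]_L = −(1) + (1) + 2·(0) = 0
  T: −[r]_T + [a]_T + 2·[t]_T = −(0) + (-2) + 2·(1) = 0
All base exponents vanish — dimensionless.

yes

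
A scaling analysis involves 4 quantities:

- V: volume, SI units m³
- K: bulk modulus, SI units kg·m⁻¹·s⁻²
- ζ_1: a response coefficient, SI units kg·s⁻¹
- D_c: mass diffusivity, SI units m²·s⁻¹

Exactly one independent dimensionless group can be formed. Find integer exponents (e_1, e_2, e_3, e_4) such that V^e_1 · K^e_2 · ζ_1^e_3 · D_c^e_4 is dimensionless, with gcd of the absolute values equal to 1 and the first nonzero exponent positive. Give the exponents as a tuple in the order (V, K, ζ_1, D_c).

M: e_1·(0) + e_2·(1) + e_3·(1) + e_4·(0) = 0
L: e_1·(3) + e_2·(-1) + e_3·(0) + e_4·(2) = 0
T: e_1·(0) + e_2·(-2) + e_3·(-1) + e_4·(-1) = 0
Solving this homogeneous linear system for the smallest-integer solution (first nonzero entry positive) gives (1, 1, -1, -1).

(1, 1, -1, -1)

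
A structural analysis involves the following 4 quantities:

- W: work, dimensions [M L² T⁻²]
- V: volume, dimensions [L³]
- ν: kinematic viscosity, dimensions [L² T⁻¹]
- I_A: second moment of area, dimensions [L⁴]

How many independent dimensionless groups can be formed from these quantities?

1

There are 4 variables and 3 base dimensions (M, L, T).
The dimension matrix has rank 3.
Independent dimensionless groups: 4 − 3 = 1.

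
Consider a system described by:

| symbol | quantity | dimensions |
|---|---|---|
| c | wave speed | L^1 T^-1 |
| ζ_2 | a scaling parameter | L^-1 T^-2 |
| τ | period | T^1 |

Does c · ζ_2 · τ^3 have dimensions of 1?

yes

Sum the exponent of each base dimension across the product:
  M: [c]_M + [ζ_2]_M + 3·[τ]_M = (0) + (0) + 3·(0) = 0
  L: [c]_L + [ζ_2]_L + 3·[τ]_L = (1) + (-1) + 3·(0) = 0
  T: [c]_T + [ζ_2]_T + 3·[τ]_T = (-1) + (-2) + 3·(1) = 0
All base exponents vanish — dimensionless.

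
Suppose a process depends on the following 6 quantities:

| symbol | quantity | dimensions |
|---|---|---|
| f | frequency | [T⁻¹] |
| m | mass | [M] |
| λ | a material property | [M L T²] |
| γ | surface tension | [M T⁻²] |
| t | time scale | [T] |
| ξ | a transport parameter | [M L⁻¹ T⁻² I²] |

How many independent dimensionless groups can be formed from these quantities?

There are 6 variables and 4 base dimensions (M, L, T, I).
The dimension matrix has rank 4.
Independent dimensionless groups: 6 − 4 = 2.

2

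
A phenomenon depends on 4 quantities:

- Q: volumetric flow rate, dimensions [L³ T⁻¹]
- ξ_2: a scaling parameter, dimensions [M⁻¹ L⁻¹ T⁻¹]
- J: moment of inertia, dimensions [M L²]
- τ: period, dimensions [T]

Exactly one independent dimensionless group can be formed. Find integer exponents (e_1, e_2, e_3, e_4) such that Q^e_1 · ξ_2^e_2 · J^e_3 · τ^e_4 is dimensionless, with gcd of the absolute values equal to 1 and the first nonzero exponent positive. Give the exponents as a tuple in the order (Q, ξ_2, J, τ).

(1, -3, -3, -2)

M: e_1·(0) + e_2·(-1) + e_3·(1) + e_4·(0) = 0
L: e_1·(3) + e_2·(-1) + e_3·(2) + e_4·(0) = 0
T: e_1·(-1) + e_2·(-1) + e_3·(0) + e_4·(1) = 0
Solving this homogeneous linear system for the smallest-integer solution (first nonzero entry positive) gives (1, -3, -3, -2).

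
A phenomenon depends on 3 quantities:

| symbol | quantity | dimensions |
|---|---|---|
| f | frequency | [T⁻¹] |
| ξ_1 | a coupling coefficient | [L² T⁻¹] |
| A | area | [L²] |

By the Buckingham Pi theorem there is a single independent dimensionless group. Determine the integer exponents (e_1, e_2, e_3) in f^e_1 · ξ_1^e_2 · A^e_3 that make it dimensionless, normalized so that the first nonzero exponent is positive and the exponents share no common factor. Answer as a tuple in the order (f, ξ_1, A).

(1, -1, 1)

L: e_1·(0) + e_2·(2) + e_3·(2) = 0
T: e_1·(-1) + e_2·(-1) + e_3·(0) = 0
Solving this homogeneous linear system for the smallest-integer solution (first nonzero entry positive) gives (1, -1, 1).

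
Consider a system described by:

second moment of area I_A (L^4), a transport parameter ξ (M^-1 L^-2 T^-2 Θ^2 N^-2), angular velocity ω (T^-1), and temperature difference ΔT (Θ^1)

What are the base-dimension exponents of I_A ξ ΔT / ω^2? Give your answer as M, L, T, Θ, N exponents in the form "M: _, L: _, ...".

Collect each base-dimension exponent across the product:
  M: (0) + (-1) − 2·(0) + (0) = -1
  L: (4) + (-2) − 2·(0) + (0) = 2
  T: (0) + (-2) − 2·(-1) + (0) = 0
  Θ: (0) + (2) − 2·(0) + (1) = 3
  N: (0) + (-2) − 2·(0) + (0) = -2
So the dimensions are [M⁻¹ L² Θ³ N⁻²].

M: -1, L: 2, T: 0, Θ: 3, N: -2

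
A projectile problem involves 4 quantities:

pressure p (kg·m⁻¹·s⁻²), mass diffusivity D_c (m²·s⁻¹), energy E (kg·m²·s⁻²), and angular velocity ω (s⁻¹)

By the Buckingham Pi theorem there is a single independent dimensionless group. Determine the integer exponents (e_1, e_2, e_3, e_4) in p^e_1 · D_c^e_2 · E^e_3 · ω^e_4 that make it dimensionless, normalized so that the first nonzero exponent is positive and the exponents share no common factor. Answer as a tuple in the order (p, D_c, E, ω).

(2, 3, -2, -3)

M: e_1·(1) + e_2·(0) + e_3·(1) + e_4·(0) = 0
L: e_1·(-1) + e_2·(2) + e_3·(2) + e_4·(0) = 0
T: e_1·(-2) + e_2·(-1) + e_3·(-2) + e_4·(-1) = 0
Solving this homogeneous linear system for the smallest-integer solution (first nonzero entry positive) gives (2, 3, -2, -3).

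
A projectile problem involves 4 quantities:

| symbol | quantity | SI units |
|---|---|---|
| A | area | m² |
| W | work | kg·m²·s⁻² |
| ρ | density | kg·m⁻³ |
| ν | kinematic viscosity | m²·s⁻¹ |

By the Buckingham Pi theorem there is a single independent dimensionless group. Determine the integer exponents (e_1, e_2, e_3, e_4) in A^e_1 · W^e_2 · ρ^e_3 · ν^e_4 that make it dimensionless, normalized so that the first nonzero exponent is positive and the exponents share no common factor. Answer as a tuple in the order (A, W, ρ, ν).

M: e_1·(0) + e_2·(1) + e_3·(1) + e_4·(0) = 0
L: e_1·(2) + e_2·(2) + e_3·(-3) + e_4·(2) = 0
T: e_1·(0) + e_2·(-2) + e_3·(0) + e_4·(-1) = 0
Solving this homogeneous linear system for the smallest-integer solution (first nonzero entry positive) gives (1, -2, 2, 4).

(1, -2, 2, 4)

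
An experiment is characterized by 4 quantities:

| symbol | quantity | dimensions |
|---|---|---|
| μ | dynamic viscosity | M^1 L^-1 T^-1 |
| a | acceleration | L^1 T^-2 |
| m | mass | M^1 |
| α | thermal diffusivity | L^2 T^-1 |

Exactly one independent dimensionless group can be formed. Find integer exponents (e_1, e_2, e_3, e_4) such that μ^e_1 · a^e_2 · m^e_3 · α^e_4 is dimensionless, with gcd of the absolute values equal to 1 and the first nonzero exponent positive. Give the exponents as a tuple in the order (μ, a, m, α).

M: e_1·(1) + e_2·(0) + e_3·(1) + e_4·(0) = 0
L: e_1·(-1) + e_2·(1) + e_3·(0) + e_4·(2) = 0
T: e_1·(-1) + e_2·(-2) + e_3·(0) + e_4·(-1) = 0
Solving this homogeneous linear system for the smallest-integer solution (first nonzero entry positive) gives (1, -1, -1, 1).

(1, -1, -1, 1)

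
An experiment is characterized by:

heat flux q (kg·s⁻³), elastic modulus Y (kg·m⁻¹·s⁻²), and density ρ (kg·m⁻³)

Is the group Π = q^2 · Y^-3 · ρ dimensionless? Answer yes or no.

Sum the exponent of each base dimension across the product:
  M: 2·[q]_M − 3·[Y]_M + [ρ]_M = 2·(1) − 3·(1) + (1) = 0
  L: 2·[q]_L − 3·[Y]_L + [ρ]_L = 2·(0) − 3·(-1) + (-3) = 0
  T: 2·[q]_T − 3·[Y]_T + [ρ]_T = 2·(-3) − 3·(-2) + (0) = 0
All base exponents vanish — dimensionless.

yes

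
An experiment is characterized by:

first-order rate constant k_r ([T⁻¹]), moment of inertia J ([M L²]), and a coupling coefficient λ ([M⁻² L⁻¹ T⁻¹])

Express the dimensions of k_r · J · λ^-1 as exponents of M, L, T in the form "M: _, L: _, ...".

M: 3, L: 3, T: 0

Collect each base-dimension exponent across the product:
  M: (0) + (1) − (-2) = 3
  L: (0) + (2) − (-1) = 3
  T: (-1) + (0) − (-1) = 0
So the dimensions are [M³ L³].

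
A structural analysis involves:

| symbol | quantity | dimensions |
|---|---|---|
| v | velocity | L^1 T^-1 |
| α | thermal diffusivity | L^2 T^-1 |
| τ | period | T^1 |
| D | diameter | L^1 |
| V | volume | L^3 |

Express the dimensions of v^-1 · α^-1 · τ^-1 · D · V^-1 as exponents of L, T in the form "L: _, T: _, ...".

Collect each base-dimension exponent across the product:
  L: −(1) − (2) − (0) + (1) − (3) = -5
  T: −(-1) − (-1) − (1) + (0) − (0) = 1
So the dimensions are [L⁻⁵ T].

L: -5, T: 1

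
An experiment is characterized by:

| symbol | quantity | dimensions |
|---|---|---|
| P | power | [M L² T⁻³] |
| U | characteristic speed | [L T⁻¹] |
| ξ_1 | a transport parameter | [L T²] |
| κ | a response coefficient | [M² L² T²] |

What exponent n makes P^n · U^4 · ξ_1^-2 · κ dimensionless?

-2

Balance the M exponent: (1)·n from P, plus 4·(0) − 2·(0) + (2) = 2 from the rest, must sum to zero.
n + 2 = 0, so n = -2.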